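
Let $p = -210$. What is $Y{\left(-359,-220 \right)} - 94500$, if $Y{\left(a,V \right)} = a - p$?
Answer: $-94649$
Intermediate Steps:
$Y{\left(a,V \right)} = 210 + a$ ($Y{\left(a,V \right)} = a - -210 = a + 210 = 210 + a$)
$Y{\left(-359,-220 \right)} - 94500 = \left(210 - 359\right) - 94500 = -149 - 94500 = -94649$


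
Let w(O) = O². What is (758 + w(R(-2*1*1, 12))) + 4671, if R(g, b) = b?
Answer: 5573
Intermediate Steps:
(758 + w(R(-2*1*1, 12))) + 4671 = (758 + 12²) + 4671 = (758 + 144) + 4671 = 902 + 4671 = 5573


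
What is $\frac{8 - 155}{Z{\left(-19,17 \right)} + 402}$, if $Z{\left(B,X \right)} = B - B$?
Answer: $- \frac{49}{134} \approx -0.36567$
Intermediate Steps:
$Z{\left(B,X \right)} = 0$
$\frac{8 - 155}{Z{\left(-19,17 \right)} + 402} = \frac{8 - 155}{0 + 402} = - \frac{147}{402} = \left(-147\right) \frac{1}{402} = - \frac{49}{134}$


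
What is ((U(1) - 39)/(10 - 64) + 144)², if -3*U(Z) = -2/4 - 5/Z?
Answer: 2197640641/104976 ≈ 20935.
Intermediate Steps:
U(Z) = ⅙ + 5/(3*Z) (U(Z) = -(-2/4 - 5/Z)/3 = -(-2*¼ - 5/Z)/3 = -(-½ - 5/Z)/3 = ⅙ + 5/(3*Z))
((U(1) - 39)/(10 - 64) + 144)² = (((⅙)*(10 + 1)/1 - 39)/(10 - 64) + 144)² = (((⅙)*1*11 - 39)/(-54) + 144)² = ((11/6 - 39)*(-1/54) + 144)² = (-223/6*(-1/54) + 144)² = (223/324 + 144)² = (46879/324)² = 2197640641/104976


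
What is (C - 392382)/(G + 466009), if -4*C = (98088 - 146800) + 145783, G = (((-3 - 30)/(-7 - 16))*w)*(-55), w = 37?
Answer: -38331777/42604208 ≈ -0.89972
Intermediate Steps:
G = -67155/23 (G = (((-3 - 30)/(-7 - 16))*37)*(-55) = (-33/(-23)*37)*(-55) = (-33*(-1/23)*37)*(-55) = ((33/23)*37)*(-55) = (1221/23)*(-55) = -67155/23 ≈ -2919.8)
C = -97071/4 (C = -((98088 - 146800) + 145783)/4 = -(-48712 + 145783)/4 = -1/4*97071 = -97071/4 ≈ -24268.)
(C - 392382)/(G + 466009) = (-97071/4 - 392382)/(-67155/23 + 466009) = -1666599/(4*10651052/23) = -1666599/4*23/10651052 = -38331777/42604208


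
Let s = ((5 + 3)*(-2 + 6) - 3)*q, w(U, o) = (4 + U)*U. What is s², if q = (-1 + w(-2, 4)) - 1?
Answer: 30276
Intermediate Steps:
w(U, o) = U*(4 + U)
q = -6 (q = (-1 - 2*(4 - 2)) - 1 = (-1 - 2*2) - 1 = (-1 - 4) - 1 = -5 - 1 = -6)
s = -174 (s = ((5 + 3)*(-2 + 6) - 3)*(-6) = (8*4 - 3)*(-6) = (32 - 3)*(-6) = 29*(-6) = -174)
s² = (-174)² = 30276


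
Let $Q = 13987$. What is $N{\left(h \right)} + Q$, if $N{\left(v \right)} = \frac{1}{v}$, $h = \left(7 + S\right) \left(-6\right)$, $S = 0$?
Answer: $\frac{587453}{42} \approx 13987.0$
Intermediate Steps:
$h = -42$ ($h = \left(7 + 0\right) \left(-6\right) = 7 \left(-6\right) = -42$)
$N{\left(h \right)} + Q = \frac{1}{-42} + 13987 = - \frac{1}{42} + 13987 = \frac{587453}{42}$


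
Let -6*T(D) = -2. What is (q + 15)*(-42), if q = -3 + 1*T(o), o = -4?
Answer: -518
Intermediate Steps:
T(D) = ⅓ (T(D) = -⅙*(-2) = ⅓)
q = -8/3 (q = -3 + 1*(⅓) = -3 + ⅓ = -8/3 ≈ -2.6667)
(q + 15)*(-42) = (-8/3 + 15)*(-42) = (37/3)*(-42) = -518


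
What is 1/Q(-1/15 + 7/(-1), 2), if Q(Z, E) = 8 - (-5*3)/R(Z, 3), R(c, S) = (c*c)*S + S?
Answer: 11461/92813 ≈ 0.12348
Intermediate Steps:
R(c, S) = S + S*c² (R(c, S) = c²*S + S = S*c² + S = S + S*c²)
Q(Z, E) = 8 + 15/(3 + 3*Z²) (Q(Z, E) = 8 - (-5*3)/(3*(1 + Z²)) = 8 - (-15)/(3 + 3*Z²) = 8 + 15/(3 + 3*Z²))
1/Q(-1/15 + 7/(-1), 2) = 1/((13 + 8*(-1/15 + 7/(-1))²)/(1 + (-1/15 + 7/(-1))²)) = 1/((13 + 8*(-1*1/15 + 7*(-1))²)/(1 + (-1*1/15 + 7*(-1))²)) = 1/((13 + 8*(-1/15 - 7)²)/(1 + (-1/15 - 7)²)) = 1/((13 + 8*(-106/15)²)/(1 + (-106/15)²)) = 1/((13 + 8*(11236/225))/(1 + 11236/225)) = 1/((13 + 89888/225)/(11461/225)) = 1/((225/11461)*(92813/225)) = 1/(92813/11461) = 11461/92813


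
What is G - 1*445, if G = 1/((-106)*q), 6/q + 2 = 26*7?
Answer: -23600/53 ≈ -445.28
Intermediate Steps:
q = 1/30 (q = 6/(-2 + 26*7) = 6/(-2 + 182) = 6/180 = 6*(1/180) = 1/30 ≈ 0.033333)
G = -15/53 (G = 1/((-106)*(1/30)) = -1/106*30 = -15/53 ≈ -0.28302)
G - 1*445 = -15/53 - 1*445 = -15/53 - 445 = -23600/53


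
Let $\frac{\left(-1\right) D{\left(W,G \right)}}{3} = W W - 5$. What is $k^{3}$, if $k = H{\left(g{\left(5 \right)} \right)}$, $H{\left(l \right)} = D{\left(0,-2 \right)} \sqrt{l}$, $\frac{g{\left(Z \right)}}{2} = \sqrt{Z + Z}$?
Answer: $13500 \sqrt[4]{2} \cdot 5^{\frac{3}{4}} \approx 53681.0$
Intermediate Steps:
$D{\left(W,G \right)} = 15 - 3 W^{2}$ ($D{\left(W,G \right)} = - 3 \left(W W - 5\right) = - 3 \left(W^{2} - 5\right) = - 3 \left(-5 + W^{2}\right) = 15 - 3 W^{2}$)
$g{\left(Z \right)} = 2 \sqrt{2} \sqrt{Z}$ ($g{\left(Z \right)} = 2 \sqrt{Z + Z} = 2 \sqrt{2 Z} = 2 \sqrt{2} \sqrt{Z}$)
$H{\left(l \right)} = 15 \sqrt{l}$ ($H{\left(l \right)} = \left(15 - 3 \cdot 0^{2}\right) \sqrt{l} = \left(15 - 0\right) \sqrt{l} = \left(15 + 0\right) \sqrt{l} = 15 \sqrt{l}$)
$k = 15 \cdot 2^{\frac{3}{4}} \sqrt[4]{5}$ ($k = 15 \sqrt{2 \sqrt{2} \sqrt{5}} = 15 \sqrt{2 \sqrt{10}} = 15 \cdot 2^{\frac{3}{4}} \sqrt[4]{5} \approx 37.723$)
$k^{3} = \left(15 \cdot 2^{\frac{3}{4}} \sqrt[4]{5}\right)^{3} = 13500 \sqrt[4]{2} \cdot 5^{\frac{3}{4}}$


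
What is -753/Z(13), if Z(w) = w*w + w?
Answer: -753/182 ≈ -4.1374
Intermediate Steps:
Z(w) = w + w² (Z(w) = w² + w = w + w²)
-753/Z(13) = -753*1/(13*(1 + 13)) = -753/(13*14) = -753/182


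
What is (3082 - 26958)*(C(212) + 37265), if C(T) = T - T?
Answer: -889739140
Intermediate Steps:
C(T) = 0
(3082 - 26958)*(C(212) + 37265) = (3082 - 26958)*(0 + 37265) = -23876*37265 = -889739140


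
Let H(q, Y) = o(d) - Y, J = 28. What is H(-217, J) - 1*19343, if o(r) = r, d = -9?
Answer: -19380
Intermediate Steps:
H(q, Y) = -9 - Y
H(-217, J) - 1*19343 = (-9 - 1*28) - 1*19343 = (-9 - 28) - 19343 = -37 - 19343 = -19380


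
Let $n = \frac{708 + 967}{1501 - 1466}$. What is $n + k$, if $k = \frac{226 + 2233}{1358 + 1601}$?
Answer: $\frac{1008478}{20713} \approx 48.688$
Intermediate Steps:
$n = \frac{335}{7}$ ($n = \frac{1675}{35} = 1675 \cdot \frac{1}{35} = \frac{335}{7} \approx 47.857$)
$k = \frac{2459}{2959} \approx 0.83102$
$n + k = \frac{335}{7} + \frac{2459}{2959} = \frac{1008478}{20713}$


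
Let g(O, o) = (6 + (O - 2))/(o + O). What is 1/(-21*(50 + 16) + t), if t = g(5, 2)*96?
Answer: -7/8838 ≈ -0.00079203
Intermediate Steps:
g(O, o) = (4 + O)/(O + o) (g(O, o) = (6 + (-2 + O))/(O + o) = (4 + O)/(O + o))
t = 864/7 (t = ((4 + 5)/(5 + 2))*96 = (9/7)*96 = 864/7 ≈ 123.43)
1/(-21*(50 + 16) + t) = 1/(-21*(50 + 16) + 864/7) = 1/(-21*66 + 864/7) = 1/(-1386 + 864/7) = 1/(-8838/7) = -7/8838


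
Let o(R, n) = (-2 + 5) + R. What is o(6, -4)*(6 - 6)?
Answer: 0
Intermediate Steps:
o(R, n) = 3 + R
o(6, -4)*(6 - 6) = (3 + 6)*(6 - 6) = 9*0 = 0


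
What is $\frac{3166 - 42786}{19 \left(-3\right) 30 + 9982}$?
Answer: $- \frac{9905}{2068} \approx -4.7896$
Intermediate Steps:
$\frac{3166 - 42786}{19 \left(-3\right) 30 + 9982} = - \frac{39620}{\left(-57\right) 30 + 9982} = - \frac{39620}{-1710 + 9982} = - \frac{39620}{8272} = \left(-39620\right) \frac{1}{8272} = - \frac{9905}{2068}$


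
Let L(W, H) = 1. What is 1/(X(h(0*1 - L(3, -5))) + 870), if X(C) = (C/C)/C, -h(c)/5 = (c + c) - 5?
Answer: 35/30451 ≈ 0.0011494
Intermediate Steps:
h(c) = 25 - 10*c (h(c) = -5*((c + c) - 5) = -5*(2*c - 5) = -5*(-5 + 2*c) = 25 - 10*c)
X(C) = 1/C
1/(X(h(0*1 - L(3, -5))) + 870) = 1/(1/(25 - 10*(0*1 - 1*1)) + 870) = 1/(1/(25 - 10*(0 - 1)) + 870) = 1/(1/(25 - 10*(-1)) + 870) = 1/(1/(25 + 10) + 870) = 1/(1/35 + 870) = 1/(30451/35) = 35/30451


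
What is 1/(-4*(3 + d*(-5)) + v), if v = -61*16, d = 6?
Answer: -1/868 ≈ -0.0011521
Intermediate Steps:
v = -976
1/(-4*(3 + d*(-5)) + v) = 1/(-4*(3 + 6*(-5)) - 976) = 1/(-4*(3 - 30) - 976) = 1/(-4*(-27) - 976) = 1/(108 - 976) = 1/(-868) = -1/868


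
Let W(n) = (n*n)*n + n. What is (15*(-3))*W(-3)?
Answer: 1350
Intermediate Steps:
W(n) = n + n³ (W(n) = n²*n + n = n³ + n = n + n³)
(15*(-3))*W(-3) = (15*(-3))*(-3 + (-3)³) = -45*(-3 - 27) = -45*(-30) = 1350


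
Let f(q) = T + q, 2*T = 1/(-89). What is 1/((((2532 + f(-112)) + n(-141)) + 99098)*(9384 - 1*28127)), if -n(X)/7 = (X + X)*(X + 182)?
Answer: -178/608706196065 ≈ -2.9242e-10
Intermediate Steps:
T = -1/178 (T = (1/2)/(-89) = (1/2)*(-1/89) = -1/178 ≈ -0.0056180)
n(X) = -14*X*(182 + X) (n(X) = -7*(X + X)*(X + 182) = -7*2*X*(182 + X) = -14*X*(182 + X))
f(q) = -1/178 + q
1/((((2532 + f(-112)) + n(-141)) + 99098)*(9384 - 1*28127)) = 1/((((2532 + (-1/178 - 112)) - 14*(-141)*(182 - 141)) + 99098)*(9384 - 1*28127)) = 1/((((2532 - 19937/178) - 14*(-141)*41) + 99098)*(9384 - 28127)) = 1/(((430759/178 + 80934) + 99098)*(-18743)) = -1/18743/(14837011/178 + 99098) = -1/18743/(32476455/178) = (178/32476455)*(-1/18743) = -178/608706196065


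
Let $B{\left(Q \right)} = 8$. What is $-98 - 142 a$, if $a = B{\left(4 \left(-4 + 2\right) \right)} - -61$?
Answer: $-9896$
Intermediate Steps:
$a = 69$ ($a = 8 - -61 = 8 + 61 = 69$)
$-98 - 142 a = -98 - 9798 = -9896$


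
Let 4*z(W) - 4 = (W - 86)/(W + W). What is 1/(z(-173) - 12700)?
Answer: -1384/17575157 ≈ -7.8748e-5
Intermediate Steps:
z(W) = 1 + (-86 + W)/(8*W) (z(W) = 1 + ((W - 86)/(W + W))/4 = 1 + ((-86 + W)/((2*W)))/4 = 1 + ((-86 + W)*(1/(2*W)))/4 = 1 + ((-86 + W)/(2*W))/4 = 1 + (-86 + W)/(8*W))
1/(z(-173) - 12700) = 1/((⅛)*(-86 + 9*(-173))/(-173) - 12700) = 1/((⅛)*(-1/173)*(-86 - 1557) - 12700) = 1/((⅛)*(-1/173)*(-1643) - 12700) = 1/(1643/1384 - 12700) = 1/(-17575157/1384) = -1384/17575157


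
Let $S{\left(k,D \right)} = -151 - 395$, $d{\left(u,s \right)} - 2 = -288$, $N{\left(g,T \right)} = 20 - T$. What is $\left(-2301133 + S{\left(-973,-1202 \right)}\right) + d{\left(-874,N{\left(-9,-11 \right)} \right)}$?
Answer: $-2301965$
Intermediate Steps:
$d{\left(u,s \right)} = -286$ ($d{\left(u,s \right)} = 2 - 288 = -286$)
$S{\left(k,D \right)} = -546$ ($S{\left(k,D \right)} = -151 - 395 = -546$)
$\left(-2301133 + S{\left(-973,-1202 \right)}\right) + d{\left(-874,N{\left(-9,-11 \right)} \right)} = \left(-2301133 - 546\right) - 286 = -2301679 - 286 = -2301965$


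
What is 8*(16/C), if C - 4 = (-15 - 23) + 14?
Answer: -32/5 ≈ -6.4000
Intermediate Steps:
C = -20 (C = 4 + ((-15 - 23) + 14) = 4 + (-38 + 14) = 4 - 24 = -20)
8*(16/C) = 8*(16/(-20)) = 8*(16*(-1/20)) = 8*(-⅘) = -32/5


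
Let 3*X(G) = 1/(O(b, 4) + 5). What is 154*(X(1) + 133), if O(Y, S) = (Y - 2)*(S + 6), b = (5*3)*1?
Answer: 8295364/405 ≈ 20482.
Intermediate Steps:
b = 15 (b = 15*1 = 15)
O(Y, S) = (-2 + Y)*(6 + S)
X(G) = 1/405 (X(G) = 1/(3*((-12 - 2*4 + 6*15 + 4*15) + 5)) = 1/(3*((-12 - 8 + 90 + 60) + 5)) = 1/(3*(130 + 5)) = (1/3)/135 = (1/3)*(1/135) = 1/405)
154*(X(1) + 133) = 154*(1/405 + 133) = 154*(53866/405) = 8295364/405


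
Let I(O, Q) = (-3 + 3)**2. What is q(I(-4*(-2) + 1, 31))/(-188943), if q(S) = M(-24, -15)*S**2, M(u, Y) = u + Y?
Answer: 0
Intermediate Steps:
M(u, Y) = Y + u
I(O, Q) = 0 (I(O, Q) = 0**2 = 0)
q(S) = -39*S**2 (q(S) = (-15 - 24)*S**2 = -39*S**2)
q(I(-4*(-2) + 1, 31))/(-188943) = -39*0**2/(-188943) = -39*0*(-1/188943) = 0*(-1/188943) = 0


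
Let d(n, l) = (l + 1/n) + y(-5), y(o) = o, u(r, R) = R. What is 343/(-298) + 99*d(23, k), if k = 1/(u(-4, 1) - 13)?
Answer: -6855325/13708 ≈ -500.10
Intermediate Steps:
k = -1/12 (k = 1/(1 - 13) = 1/(-12) = -1/12 ≈ -0.083333)
d(n, l) = -5 + l + 1/n (d(n, l) = (l + 1/n) - 5 = -5 + l + 1/n)
343/(-298) + 99*d(23, k) = 343/(-298) + 99*(-5 - 1/12 + 1/23) = 343*(-1/298) + 99*(-5 - 1/12 + 1/23) = -343/298 + 99*(-1391/276) = -343/298 - 45903/92 = -6855325/13708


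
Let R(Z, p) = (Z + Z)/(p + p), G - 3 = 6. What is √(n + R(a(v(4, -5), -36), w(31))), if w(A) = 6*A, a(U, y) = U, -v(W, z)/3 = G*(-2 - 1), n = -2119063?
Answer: I*√8145676498/62 ≈ 1455.7*I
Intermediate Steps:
G = 9 (G = 3 + 6 = 9)
v(W, z) = 81 (v(W, z) = -27*(-2 - 1) = -27*(-3) = -3*(-27) = 81)
R(Z, p) = Z/p (R(Z, p) = (2*Z)/((2*p)) = (2*Z)*(1/(2*p)) = Z/p)
√(n + R(a(v(4, -5), -36), w(31))) = √(-2119063 + 81/((6*31))) = √(-2119063 + 81/186) = √(-2119063 + 81*(1/186)) = √(-2119063 + 27/62) = √(-131381879/62) = I*√8145676498/62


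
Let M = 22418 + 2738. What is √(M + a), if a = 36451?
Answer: √61607 ≈ 248.21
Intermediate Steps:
M = 25156
√(M + a) = √(25156 + 36451) = √61607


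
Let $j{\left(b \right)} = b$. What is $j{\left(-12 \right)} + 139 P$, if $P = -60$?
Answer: $-8352$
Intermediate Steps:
$j{\left(-12 \right)} + 139 P = -12 + 139 \left(-60\right) = -12 - 8340 = -8352$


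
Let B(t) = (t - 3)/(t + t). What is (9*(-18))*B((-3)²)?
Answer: -54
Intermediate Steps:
B(t) = (-3 + t)/(2*t) (B(t) = (-3 + t)/((2*t)) = (-3 + t)*(1/(2*t)) = (-3 + t)/(2*t))
(9*(-18))*B((-3)²) = (9*(-18))*((-3 + (-3)²)/(2*((-3)²))) = -81*(-3 + 9)/9 = -81*6/9 = -162*⅓ = -54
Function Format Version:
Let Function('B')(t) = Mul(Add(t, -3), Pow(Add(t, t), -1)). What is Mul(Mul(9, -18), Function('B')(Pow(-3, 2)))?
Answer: -54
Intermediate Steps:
Function('B')(t) = Mul(Rational(1, 2), Pow(t, -1), Add(-3, t)) (Function('B')(t) = Mul(Add(-3, t), Pow(Mul(2, t), -1)) = Mul(Add(-3, t), Mul(Rational(1, 2), Pow(t, -1))) = Mul(Rational(1, 2), Pow(t, -1), Add(-3, t)))
Mul(Mul(9, -18), Function('B')(Pow(-3, 2))) = Mul(Mul(9, -18), Mul(Rational(1, 2), Pow(Pow(-3, 2), -1), Add(-3, Pow(-3, 2)))) = Mul(-162, Mul(Rational(1, 2), Pow(9, -1), Add(-3, 9))) = Mul(-162, Mul(Rational(1, 2), Rational(1, 9), 6)) = Mul(-162, Rational(1, 3)) = -54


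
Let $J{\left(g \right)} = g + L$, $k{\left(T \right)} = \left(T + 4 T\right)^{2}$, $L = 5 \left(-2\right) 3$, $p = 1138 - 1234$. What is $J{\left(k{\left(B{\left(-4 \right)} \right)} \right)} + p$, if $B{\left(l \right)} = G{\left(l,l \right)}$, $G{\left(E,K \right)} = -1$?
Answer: $-101$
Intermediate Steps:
$p = -96$ ($p = 1138 - 1234 = -96$)
$B{\left(l \right)} = -1$
$L = -30$ ($L = \left(-10\right) 3 = -30$)
$k{\left(T \right)} = 25 T^{2}$ ($k{\left(T \right)} = \left(5 T\right)^{2} = 25 T^{2}$)
$J{\left(g \right)} = -30 + g$ ($J{\left(g \right)} = g - 30 = -30 + g$)
$J{\left(k{\left(B{\left(-4 \right)} \right)} \right)} + p = \left(-30 + 25 \left(-1\right)^{2}\right) - 96 = \left(-30 + 25 \cdot 1\right) - 96 = \left(-30 + 25\right) - 96 = -5 - 96 = -101$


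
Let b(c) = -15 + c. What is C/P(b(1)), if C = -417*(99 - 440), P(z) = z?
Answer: -142197/14 ≈ -10157.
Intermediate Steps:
C = 142197 (C = -417*(-341) = 142197)
C/P(b(1)) = 142197/(-15 + 1) = 142197/(-14) = 142197*(-1/14) = -142197/14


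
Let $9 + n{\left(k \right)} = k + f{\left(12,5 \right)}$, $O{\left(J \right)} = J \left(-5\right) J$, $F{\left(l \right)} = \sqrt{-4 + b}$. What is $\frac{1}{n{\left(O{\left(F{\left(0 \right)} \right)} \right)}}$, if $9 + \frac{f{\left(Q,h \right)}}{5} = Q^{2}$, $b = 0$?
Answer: $\frac{1}{686} \approx 0.0014577$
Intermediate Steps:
$F{\left(l \right)} = 2 i$ ($F{\left(l \right)} = \sqrt{-4 + 0} = \sqrt{-4} = 2 i$)
$f{\left(Q,h \right)} = -45 + 5 Q^{2}$
$O{\left(J \right)} = - 5 J^{2}$ ($O{\left(J \right)} = - 5 J J = - 5 J^{2}$)
$n{\left(k \right)} = 666 + k$ ($n{\left(k \right)} = -9 - \left(45 - 720 - k\right) = -9 + \left(k + \left(-45 + 5 \cdot 144\right)\right) = -9 + \left(k + \left(-45 + 720\right)\right) = -9 + \left(k + 675\right) = -9 + \left(675 + k\right) = 666 + k$)
$\frac{1}{n{\left(O{\left(F{\left(0 \right)} \right)} \right)}} = \frac{1}{666 - 5 \left(2 i\right)^{2}} = \frac{1}{666 - -20} = \frac{1}{666 + 20} = \frac{1}{686}$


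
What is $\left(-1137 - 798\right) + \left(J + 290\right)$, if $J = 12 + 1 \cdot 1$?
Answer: $-1632$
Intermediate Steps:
$J = 13$ ($J = 12 + 1 = 13$)
$\left(-1137 - 798\right) + \left(J + 290\right) = \left(-1137 - 798\right) + \left(13 + 290\right) = -1935 + 303 = -1632$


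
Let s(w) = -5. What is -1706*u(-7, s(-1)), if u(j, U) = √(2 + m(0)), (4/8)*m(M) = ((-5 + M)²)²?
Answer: -3412*√313 ≈ -60364.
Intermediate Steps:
m(M) = 2*(-5 + M)⁴ (m(M) = 2*((-5 + M)²)² = 2*(-5 + M)⁴)
u(j, U) = 2*√313 (u(j, U) = √(2 + 2*(-5 + 0)⁴) = √(2 + 2*(-5)⁴) = √(2 + 2*625) = √(2 + 1250) = √1252 = 2*√313)
-1706*u(-7, s(-1)) = -3412*√313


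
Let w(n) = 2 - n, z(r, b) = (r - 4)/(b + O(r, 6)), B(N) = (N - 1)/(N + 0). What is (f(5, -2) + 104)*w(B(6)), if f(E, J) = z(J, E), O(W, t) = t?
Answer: 3983/33 ≈ 120.70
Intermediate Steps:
B(N) = (-1 + N)/N
z(r, b) = (-4 + r)/(6 + b) (z(r, b) = (r - 4)/(b + 6) = (-4 + r)/(6 + b))
f(E, J) = (-4 + J)/(6 + E)
(f(5, -2) + 104)*w(B(6)) = ((-4 - 2)/(6 + 5) + 104)*(2 - (-1 + 6)/6) = (-6/11 + 104)*(2 - 5/6) = ((1/11)*(-6) + 104)*(2 - 1*⅚) = (-6/11 + 104)*(2 - ⅚) = (1138/11)*(7/6) = 3983/33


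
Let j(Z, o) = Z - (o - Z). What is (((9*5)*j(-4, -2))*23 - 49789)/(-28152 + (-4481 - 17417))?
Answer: 55999/50050 ≈ 1.1189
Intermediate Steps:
j(Z, o) = -o + 2*Z (j(Z, o) = Z + (Z - o) = -o + 2*Z)
(((9*5)*j(-4, -2))*23 - 49789)/(-28152 + (-4481 - 17417)) = (((9*5)*(-1*(-2) + 2*(-4)))*23 - 49789)/(-28152 + (-4481 - 17417)) = ((45*(2 - 8))*23 - 49789)/(-28152 - 21898) = ((45*(-6))*23 - 49789)/(-50050) = (-270*23 - 49789)*(-1/50050) = (-6210 - 49789)*(-1/50050) = -55999*(-1/50050) = 55999/50050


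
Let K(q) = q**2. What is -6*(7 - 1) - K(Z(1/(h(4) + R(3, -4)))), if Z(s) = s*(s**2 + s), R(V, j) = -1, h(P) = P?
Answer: -26260/729 ≈ -36.022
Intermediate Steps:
Z(s) = s*(s + s**2)
-6*(7 - 1) - K(Z(1/(h(4) + R(3, -4)))) = -6*(7 - 1) - ((1/(4 - 1))**2*(1 + 1/(4 - 1)))**2 = -6*6 - ((1/3)**2*(1 + 1/3))**2 = -36 - ((1/3)**2*(1 + 1/3))**2 = -36 - ((1/9)*(4/3))**2 = -36 - (4/27)**2 = -36 - 1*16/729 = -36 - 16/729 = -26260/729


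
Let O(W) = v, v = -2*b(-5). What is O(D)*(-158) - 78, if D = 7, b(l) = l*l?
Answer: 7822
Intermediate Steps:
b(l) = l²
v = -50 (v = -2*(-5)² = -2*25 = -50)
O(W) = -50
O(D)*(-158) - 78 = -50*(-158) - 78 = 7900 - 78 = 7822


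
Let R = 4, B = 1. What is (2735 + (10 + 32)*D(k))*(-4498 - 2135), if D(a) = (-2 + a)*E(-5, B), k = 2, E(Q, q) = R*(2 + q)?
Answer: -18141255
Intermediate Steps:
E(Q, q) = 8 + 4*q (E(Q, q) = 4*(2 + q) = 8 + 4*q)
D(a) = -24 + 12*a (D(a) = (-2 + a)*(8 + 4*1) = (-2 + a)*(8 + 4) = (-2 + a)*12 = -24 + 12*a)
(2735 + (10 + 32)*D(k))*(-4498 - 2135) = (2735 + (10 + 32)*(-24 + 12*2))*(-4498 - 2135) = (2735 + 42*(-24 + 24))*(-6633) = (2735 + 42*0)*(-6633) = (2735 + 0)*(-6633) = 2735*(-6633) = -18141255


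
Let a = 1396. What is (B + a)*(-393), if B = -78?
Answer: -517974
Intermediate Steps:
(B + a)*(-393) = (-78 + 1396)*(-393) = 1318*(-393) = -517974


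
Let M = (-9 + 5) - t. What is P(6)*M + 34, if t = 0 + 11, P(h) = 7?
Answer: -71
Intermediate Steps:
t = 11
M = -15 (M = (-9 + 5) - 1*11 = -4 - 11 = -15)
P(6)*M + 34 = 7*(-15) + 34 = -105 + 34 = -71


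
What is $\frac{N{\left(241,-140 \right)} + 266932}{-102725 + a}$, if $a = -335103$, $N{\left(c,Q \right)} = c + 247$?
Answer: $- \frac{66855}{109457} \approx -0.61079$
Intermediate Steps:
$N{\left(c,Q \right)} = 247 + c$
$\frac{N{\left(241,-140 \right)} + 266932}{-102725 + a} = \frac{\left(247 + 241\right) + 266932}{-102725 - 335103} = \frac{488 + 266932}{-437828} = 267420 \left(- \frac{1}{437828}\right) = - \frac{66855}{109457}$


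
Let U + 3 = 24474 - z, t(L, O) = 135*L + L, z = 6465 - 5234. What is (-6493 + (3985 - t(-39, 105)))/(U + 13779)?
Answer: 2796/37019 ≈ 0.075529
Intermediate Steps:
z = 1231
t(L, O) = 136*L
U = 23240 (U = -3 + (24474 - 1*1231) = -3 + (24474 - 1231) = -3 + 23243 = 23240)
(-6493 + (3985 - t(-39, 105)))/(U + 13779) = (-6493 + (3985 - 136*(-39)))/(23240 + 13779) = (-6493 + (3985 - 1*(-5304)))/37019 = (-6493 + (3985 + 5304))*(1/37019) = (-6493 + 9289)*(1/37019) = 2796*(1/37019) = 2796/37019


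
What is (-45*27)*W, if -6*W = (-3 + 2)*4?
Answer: -810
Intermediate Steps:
W = ⅔ (W = -(-3 + 2)*4/6 = -(-1)*4/6 = -⅙*(-4) = ⅔ ≈ 0.66667)
(-45*27)*W = -45*27*(⅔) = -1215*⅔ = -810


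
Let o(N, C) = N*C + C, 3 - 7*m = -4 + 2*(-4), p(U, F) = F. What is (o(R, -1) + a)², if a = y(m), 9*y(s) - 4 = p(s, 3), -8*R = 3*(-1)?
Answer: 1849/5184 ≈ 0.35667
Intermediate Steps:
R = 3/8 (R = -3*(-1)/8 = -⅛*(-3) = 3/8 ≈ 0.37500)
m = 15/7 (m = 3/7 - (-4 + 2*(-4))/7 = 3/7 - (-4 - 8)/7 = 3/7 - ⅐*(-12) = 3/7 + 12/7 = 15/7 ≈ 2.1429)
y(s) = 7/9 (y(s) = 4/9 + (⅑)*3 = 4/9 + ⅓ = 7/9)
o(N, C) = C + C*N (o(N, C) = C*N + C = C + C*N)
a = 7/9 ≈ 0.77778
(o(R, -1) + a)² = (-(1 + 3/8) + 7/9)² = (-1*11/8 + 7/9)² = (-11/8 + 7/9)² = (-43/72)² = 1849/5184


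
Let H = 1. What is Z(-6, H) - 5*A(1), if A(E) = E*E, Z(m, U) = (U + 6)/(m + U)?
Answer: -32/5 ≈ -6.4000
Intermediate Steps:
Z(m, U) = (6 + U)/(U + m)
A(E) = E**2
Z(-6, H) - 5*A(1) = (6 + 1)/(1 - 6) - 5*1**2 = 7/(-5) - 5*1 = -1/5*7 - 5 = -7/5 - 5 = -32/5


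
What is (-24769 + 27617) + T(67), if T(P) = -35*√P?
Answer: 2848 - 35*√67 ≈ 2561.5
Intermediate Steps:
(-24769 + 27617) + T(67) = (-24769 + 27617) - 35*√67 = 2848 - 35*√67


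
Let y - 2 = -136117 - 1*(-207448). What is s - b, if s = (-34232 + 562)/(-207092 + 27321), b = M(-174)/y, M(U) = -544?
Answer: 2499577534/12823604743 ≈ 0.19492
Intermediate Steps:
y = 71333 (y = 2 + (-136117 - 1*(-207448)) = 2 + (-136117 + 207448) = 2 + 71331 = 71333)
b = -544/71333 ≈ -0.0076262
s = 33670/179771 (s = -33670/(-179771) = -33670*(-1/179771) = 33670/179771 ≈ 0.18729)
s - b = 33670/179771 - 1*(-544/71333) = 33670/179771 + 544/71333 = 2499577534/12823604743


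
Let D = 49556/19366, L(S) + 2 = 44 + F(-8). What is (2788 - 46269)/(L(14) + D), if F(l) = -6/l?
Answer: -1684106092/1754905 ≈ -959.66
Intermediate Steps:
L(S) = 171/4 (L(S) = -2 + (44 - 6/(-8)) = -2 + (44 - 6*(-⅛)) = -2 + (44 + ¾) = -2 + 179/4 = 171/4)
D = 24778/9683 (D = 49556*(1/19366) = 24778/9683 ≈ 2.5589)
(2788 - 46269)/(L(14) + D) = (2788 - 46269)/(171/4 + 24778/9683) = -43481/1754905/38732 = -43481*38732/1754905 = -1684106092/1754905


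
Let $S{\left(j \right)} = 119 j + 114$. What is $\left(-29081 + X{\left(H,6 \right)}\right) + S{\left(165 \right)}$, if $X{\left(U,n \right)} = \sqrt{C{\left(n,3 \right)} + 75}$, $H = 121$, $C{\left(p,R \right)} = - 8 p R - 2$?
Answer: $-9332 + i \sqrt{71} \approx -9332.0 + 8.4261 i$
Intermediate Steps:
$C{\left(p,R \right)} = -2 - 8 R p$ ($C{\left(p,R \right)} = - 8 R p - 2 = -2 - 8 R p$)
$X{\left(U,n \right)} = \sqrt{73 - 24 n}$ ($X{\left(U,n \right)} = \sqrt{\left(-2 - 24 n\right) + 75} = \sqrt{73 - 24 n}$)
$S{\left(j \right)} = 114 + 119 j$
$\left(-29081 + X{\left(H,6 \right)}\right) + S{\left(165 \right)} = \left(-29081 + \sqrt{73 - 144}\right) + \left(114 + 119 \cdot 165\right) = \left(-29081 + \sqrt{73 - 144}\right) + \left(114 + 19635\right) = \left(-29081 + \sqrt{-71}\right) + 19749 = \left(-29081 + i \sqrt{71}\right) + 19749 = -9332 + i \sqrt{71}$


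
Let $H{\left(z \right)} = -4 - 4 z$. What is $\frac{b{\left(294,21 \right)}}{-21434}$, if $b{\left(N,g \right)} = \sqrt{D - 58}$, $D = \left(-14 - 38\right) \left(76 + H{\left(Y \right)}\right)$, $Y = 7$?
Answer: $- \frac{i \sqrt{2346}}{21434} \approx - 0.0022598 i$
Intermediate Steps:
$D = -2288$ ($D = \left(-14 - 38\right) \left(76 - 32\right) = - 52 \left(76 - 32\right) = \left(-52\right) 44 = -2288$)
$b{\left(N,g \right)} = i \sqrt{2346}$ ($b{\left(N,g \right)} = \sqrt{-2288 - 58} = \sqrt{-2346} = i \sqrt{2346}$)
$\frac{b{\left(294,21 \right)}}{-21434} = \frac{i \sqrt{2346}}{-21434} = i \sqrt{2346} \left(- \frac{1}{21434}\right) = - \frac{i \sqrt{2346}}{21434}$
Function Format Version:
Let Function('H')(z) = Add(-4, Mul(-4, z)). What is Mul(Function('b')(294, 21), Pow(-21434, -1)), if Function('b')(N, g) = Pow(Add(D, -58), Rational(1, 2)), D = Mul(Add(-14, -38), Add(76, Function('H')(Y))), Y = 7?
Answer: Mul(Rational(-1, 21434), I, Pow(2346, Rational(1, 2))) ≈ Mul(-0.0022598, I)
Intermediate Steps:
D = -2288 (D = Mul(Add(-14, -38), Add(76, Add(-4, Mul(-4, 7)))) = Mul(-52, Add(76, Add(-4, -28))) = Mul(-52, Add(76, -32)) = Mul(-52, 44) = -2288)
Function('b')(N, g) = Mul(I, Pow(2346, Rational(1, 2))) (Function('b')(N, g) = Pow(Add(-2288, -58), Rational(1, 2)) = Pow(-2346, Rational(1, 2)) = Mul(I, Pow(2346, Rational(1, 2))))
Mul(Function('b')(294, 21), Pow(-21434, -1)) = Mul(Mul(I, Pow(2346, Rational(1, 2))), Pow(-21434, -1)) = Mul(Mul(I, Pow(2346, Rational(1, 2))), Rational(-1, 21434)) = Mul(Rational(-1, 21434), I, Pow(2346, Rational(1, 2)))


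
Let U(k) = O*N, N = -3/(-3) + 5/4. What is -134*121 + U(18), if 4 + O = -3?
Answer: -64919/4 ≈ -16230.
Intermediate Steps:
O = -7 (O = -4 - 3 = -7)
N = 9/4 (N = -3*(-1/3) + 5*(1/4) = 1 + 5/4 = 9/4 ≈ 2.2500)
U(k) = -63/4 (U(k) = -7*9/4 = -63/4)
-134*121 + U(18) = -134*121 - 63/4 = -16214 - 63/4 = -64919/4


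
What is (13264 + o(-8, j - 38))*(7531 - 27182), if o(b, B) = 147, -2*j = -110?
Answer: -263539561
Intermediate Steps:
j = 55 (j = -1/2*(-110) = 55)
(13264 + o(-8, j - 38))*(7531 - 27182) = (13264 + 147)*(7531 - 27182) = 13411*(-19651) = -263539561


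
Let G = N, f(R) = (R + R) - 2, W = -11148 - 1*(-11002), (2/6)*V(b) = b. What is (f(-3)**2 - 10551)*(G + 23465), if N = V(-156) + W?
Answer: -239638437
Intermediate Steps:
V(b) = 3*b
W = -146 (W = -11148 + 11002 = -146)
N = -614 (N = 3*(-156) - 146 = -468 - 146 = -614)
f(R) = -2 + 2*R (f(R) = 2*R - 2 = -2 + 2*R)
G = -614
(f(-3)**2 - 10551)*(G + 23465) = ((-2 + 2*(-3))**2 - 10551)*(-614 + 23465) = ((-2 - 6)**2 - 10551)*22851 = ((-8)**2 - 10551)*22851 = (64 - 10551)*22851 = -10487*22851 = -239638437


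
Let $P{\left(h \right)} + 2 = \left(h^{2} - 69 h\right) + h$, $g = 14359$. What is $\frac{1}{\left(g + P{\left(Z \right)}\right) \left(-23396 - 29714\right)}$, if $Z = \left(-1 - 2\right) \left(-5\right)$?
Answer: $- \frac{1}{720277820} \approx -1.3884 \cdot 10^{-9}$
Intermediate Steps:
$Z = 15$ ($Z = \left(-3\right) \left(-5\right) = 15$)
$P{\left(h \right)} = -2 + h^{2} - 68 h$ ($P{\left(h \right)} = -2 + \left(\left(h^{2} - 69 h\right) + h\right) = -2 + \left(h^{2} - 68 h\right) = -2 + h^{2} - 68 h$)
$\frac{1}{\left(g + P{\left(Z \right)}\right) \left(-23396 - 29714\right)} = \frac{1}{\left(14359 - \left(1022 - 225\right)\right) \left(-23396 - 29714\right)} = \frac{1}{\left(14359 - 797\right) \left(-53110\right)} = \frac{1}{13562 \left(-53110\right)} = \frac{1}{-720277820} = - \frac{1}{720277820}$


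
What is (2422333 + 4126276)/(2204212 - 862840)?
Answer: 6548609/1341372 ≈ 4.8820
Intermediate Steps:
(2422333 + 4126276)/(2204212 - 862840) = 6548609/1341372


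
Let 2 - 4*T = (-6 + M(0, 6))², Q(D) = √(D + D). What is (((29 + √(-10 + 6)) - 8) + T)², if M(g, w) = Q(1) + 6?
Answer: 437 + 84*I ≈ 437.0 + 84.0*I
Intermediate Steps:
Q(D) = √2*√D (Q(D) = √(2*D) = √2*√D)
M(g, w) = 6 + √2 (M(g, w) = √2*√1 + 6 = √2*1 + 6 = √2 + 6 = 6 + √2)
T = 0 (T = ½ - (-6 + (6 + √2))²/4 = ½ - (√2)²/4 = ½ - ¼*2 = ½ - ½ = 0)
(((29 + √(-10 + 6)) - 8) + T)² = (((29 + √(-10 + 6)) - 8) + 0)² = (((29 + √(-4)) - 8) + 0)² = (((29 + 2*I) - 8) + 0)² = ((21 + 2*I) + 0)² = (21 + 2*I)²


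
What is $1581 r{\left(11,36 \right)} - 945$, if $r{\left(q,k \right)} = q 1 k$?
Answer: $625131$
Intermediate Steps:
$r{\left(q,k \right)} = k q$ ($r{\left(q,k \right)} = q k = k q$)
$1581 r{\left(11,36 \right)} - 945 = 1581 \cdot 36 \cdot 11 - 945 = 1581 \cdot 396 - 945 = 626076 - 945 = 625131$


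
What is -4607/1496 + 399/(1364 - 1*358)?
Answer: -118757/44264 ≈ -2.6829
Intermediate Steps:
-4607/1496 + 399/(1364 - 1*358) = -4607*1/1496 + 399/(1364 - 358) = -271/88 + 399/1006 = -118757/44264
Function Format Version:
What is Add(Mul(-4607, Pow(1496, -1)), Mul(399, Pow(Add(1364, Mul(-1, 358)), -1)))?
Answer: Rational(-118757, 44264) ≈ -2.6829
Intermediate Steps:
Add(Mul(-4607, Pow(1496, -1)), Mul(399, Pow(Add(1364, Mul(-1, 358)), -1))) = Add(Mul(-4607, Rational(1, 1496)), Mul(399, Pow(Add(1364, -358), -1))) = Add(Rational(-271, 88), Mul(399, Pow(1006, -1))) = Add(Rational(-271, 88), Mul(399, Rational(1, 1006))) = Add(Rational(-271, 88), Rational(399, 1006)) = Rational(-118757, 44264)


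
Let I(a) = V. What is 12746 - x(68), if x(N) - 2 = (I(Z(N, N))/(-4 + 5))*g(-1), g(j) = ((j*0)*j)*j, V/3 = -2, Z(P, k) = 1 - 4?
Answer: 12744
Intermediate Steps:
Z(P, k) = -3
V = -6 (V = 3*(-2) = -6)
I(a) = -6
g(j) = 0 (g(j) = (0*j)*j = 0*j = 0)
x(N) = 2 (x(N) = 2 - 6/(-4 + 5)*0 = 2 - 6/1*0 = 2 - 6*1*0 = 2 - 6*0 = 2 + 0 = 2)
12746 - x(68) = 12746 - 1*2 = 12746 - 2 = 12744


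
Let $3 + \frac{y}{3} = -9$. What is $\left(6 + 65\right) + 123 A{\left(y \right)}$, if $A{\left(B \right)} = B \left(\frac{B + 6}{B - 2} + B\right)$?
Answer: $\frac{2963681}{19} \approx 1.5598 \cdot 10^{5}$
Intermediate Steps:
$y = -36$ ($y = -9 + 3 \left(-9\right) = -9 - 27 = -36$)
$A{\left(B \right)} = B \left(B + \frac{6 + B}{-2 + B}\right)$ ($A{\left(B \right)} = B \left(\frac{6 + B}{-2 + B} + B\right) = B \left(B + \frac{6 + B}{-2 + B}\right)$)
$\left(6 + 65\right) + 123 A{\left(y \right)} = \left(6 + 65\right) + 123 \left(- \frac{36 \left(6 + \left(-36\right)^{2} - -36\right)}{-2 - 36}\right) = 71 + 123 \left(- \frac{36 \left(6 + 1296 + 36\right)}{-38}\right) = 71 + 123 \left(\left(-36\right) \left(- \frac{1}{38}\right) 1338\right) = 71 + 123 \cdot \frac{24084}{19} = 71 + \frac{2962332}{19} = \frac{2963681}{19}$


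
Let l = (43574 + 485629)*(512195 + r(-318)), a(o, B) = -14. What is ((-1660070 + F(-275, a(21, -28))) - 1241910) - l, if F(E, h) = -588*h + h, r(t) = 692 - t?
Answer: -271592519377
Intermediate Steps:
F(E, h) = -587*h
l = 271589625615 (l = (43574 + 485629)*(512195 + (692 - 1*(-318))) = 529203*(512195 + (692 + 318)) = 529203*(512195 + 1010) = 529203*513205 = 271589625615)
((-1660070 + F(-275, a(21, -28))) - 1241910) - l = ((-1660070 - 587*(-14)) - 1241910) - 1*271589625615 = ((-1660070 + 8218) - 1241910) - 271589625615 = (-1651852 - 1241910) - 271589625615 = -2893762 - 271589625615 = -271592519377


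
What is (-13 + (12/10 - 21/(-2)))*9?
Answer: -117/10 ≈ -11.700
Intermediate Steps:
(-13 + (12/10 - 21/(-2)))*9 = (-13 + (12*(⅒) - 21*(-½)))*9 = (-13 + (6/5 + 21/2))*9 = (-13 + 117/10)*9 = -13/10*9 = -117/10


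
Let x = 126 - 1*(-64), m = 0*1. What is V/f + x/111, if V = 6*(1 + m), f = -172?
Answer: 16007/9546 ≈ 1.6768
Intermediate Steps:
m = 0
V = 6 (V = 6*(1 + 0) = 6*1 = 6)
x = 190 (x = 126 + 64 = 190)
V/f + x/111 = 6/(-172) + 190/111 = 6*(-1/172) + 190*(1/111) = -3/86 + 190/111 = 16007/9546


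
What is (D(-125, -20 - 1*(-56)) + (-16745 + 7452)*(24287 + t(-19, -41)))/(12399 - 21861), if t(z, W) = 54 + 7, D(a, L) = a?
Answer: 226266089/9462 ≈ 23913.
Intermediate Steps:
t(z, W) = 61
(D(-125, -20 - 1*(-56)) + (-16745 + 7452)*(24287 + t(-19, -41)))/(12399 - 21861) = (-125 + (-16745 + 7452)*(24287 + 61))/(12399 - 21861) = (-125 - 9293*24348)/(-9462) = (-125 - 226265964)*(-1/9462) = -226266089*(-1/9462) = 226266089/9462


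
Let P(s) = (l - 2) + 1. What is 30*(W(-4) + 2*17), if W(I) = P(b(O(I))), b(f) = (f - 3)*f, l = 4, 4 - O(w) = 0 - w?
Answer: 1110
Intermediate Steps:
O(w) = 4 + w (O(w) = 4 - (0 - w) = 4 - (-1)*w = 4 + w)
b(f) = f*(-3 + f) (b(f) = (-3 + f)*f = f*(-3 + f))
P(s) = 3 (P(s) = (4 - 2) + 1 = 2 + 1 = 3)
W(I) = 3
30*(W(-4) + 2*17) = 30*(3 + 2*17) = 30*(3 + 34) = 30*37 = 1110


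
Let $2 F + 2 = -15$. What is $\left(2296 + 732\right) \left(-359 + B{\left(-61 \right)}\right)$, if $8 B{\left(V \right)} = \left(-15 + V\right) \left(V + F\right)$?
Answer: $912185$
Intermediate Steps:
$F = - \frac{17}{2}$ ($F = -1 + \frac{1}{2} \left(-15\right) = -1 - \frac{15}{2} = - \frac{17}{2} \approx -8.5$)
$B{\left(V \right)} = \frac{\left(-15 + V\right) \left(- \frac{17}{2} + V\right)}{8}$ ($B{\left(V \right)} = \frac{\left(-15 + V\right) \left(V - \frac{17}{2}\right)}{8} = \frac{\left(-15 + V\right) \left(- \frac{17}{2} + V\right)}{8}$)
$\left(2296 + 732\right) \left(-359 + B{\left(-61 \right)}\right) = \left(2296 + 732\right) \left(-359 + \left(\frac{255}{16} - - \frac{2867}{16} + \frac{\left(-61\right)^{2}}{8}\right)\right) = 3028 \left(-359 + \left(\frac{255}{16} + \frac{2867}{16} + \frac{1}{8} \cdot 3721\right)\right) = 3028 \left(-359 + \left(\frac{255}{16} + \frac{2867}{16} + \frac{3721}{8}\right)\right) = 3028 \left(-359 + \frac{2641}{4}\right) = 3028 \cdot \frac{1205}{4} = 912185$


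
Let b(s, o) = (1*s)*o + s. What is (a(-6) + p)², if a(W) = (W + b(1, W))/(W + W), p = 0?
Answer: 121/144 ≈ 0.84028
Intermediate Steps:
b(s, o) = s + o*s (b(s, o) = s*o + s = o*s + s = s + o*s)
a(W) = (1 + 2*W)/(2*W) (a(W) = (W + 1*(1 + W))/(W + W) = (W + (1 + W))/((2*W)) = (1 + 2*W)*(1/(2*W)) = (1 + 2*W)/(2*W))
(a(-6) + p)² = ((½ - 6)/(-6) + 0)² = (-⅙*(-11/2) + 0)² = (11/12 + 0)² = (11/12)² = 121/144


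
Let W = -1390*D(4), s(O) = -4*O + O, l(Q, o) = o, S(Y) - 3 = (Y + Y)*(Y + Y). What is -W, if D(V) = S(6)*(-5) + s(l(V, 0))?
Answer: -1021650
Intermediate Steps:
S(Y) = 3 + 4*Y**2 (S(Y) = 3 + (Y + Y)*(Y + Y) = 3 + (2*Y)*(2*Y) = 3 + 4*Y**2)
s(O) = -3*O
D(V) = -735 (D(V) = (3 + 4*6**2)*(-5) - 3*0 = (3 + 4*36)*(-5) + 0 = (3 + 144)*(-5) + 0 = 147*(-5) + 0 = -735 + 0 = -735)
W = 1021650 (W = -1390*(-735) = 1021650)
-W = -1*1021650 = -1021650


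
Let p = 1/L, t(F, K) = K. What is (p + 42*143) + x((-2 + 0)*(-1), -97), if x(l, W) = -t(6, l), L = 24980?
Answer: 149979921/24980 ≈ 6004.0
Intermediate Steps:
p = 1/24980 ≈ 4.0032e-5
x(l, W) = -l
(p + 42*143) + x((-2 + 0)*(-1), -97) = (1/24980 + 42*143) - (-2 + 0)*(-1) = (1/24980 + 6006) - (-2)*(-1) = 150029881/24980 - 1*2 = 150029881/24980 - 2 = 149979921/24980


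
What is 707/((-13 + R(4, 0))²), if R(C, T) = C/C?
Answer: 707/144 ≈ 4.9097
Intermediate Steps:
R(C, T) = 1
707/((-13 + R(4, 0))²) = 707/((-13 + 1)²) = 707/((-12)²) = 707/144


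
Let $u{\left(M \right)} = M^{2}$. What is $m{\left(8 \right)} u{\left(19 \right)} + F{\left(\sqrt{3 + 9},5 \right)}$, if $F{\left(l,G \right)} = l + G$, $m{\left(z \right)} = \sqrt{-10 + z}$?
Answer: $5 + 2 \sqrt{3} + 361 i \sqrt{2} \approx 8.4641 + 510.53 i$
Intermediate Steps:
$F{\left(l,G \right)} = G + l$
$m{\left(8 \right)} u{\left(19 \right)} + F{\left(\sqrt{3 + 9},5 \right)} = \sqrt{-10 + 8} \cdot 19^{2} + \left(5 + \sqrt{3 + 9}\right) = \sqrt{-2} \cdot 361 + \left(5 + \sqrt{12}\right) = i \sqrt{2} \cdot 361 + \left(5 + 2 \sqrt{3}\right) = 361 i \sqrt{2} + \left(5 + 2 \sqrt{3}\right) = 5 + 2 \sqrt{3} + 361 i \sqrt{2}$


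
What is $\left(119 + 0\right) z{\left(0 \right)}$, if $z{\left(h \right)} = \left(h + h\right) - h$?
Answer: $0$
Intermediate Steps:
$z{\left(h \right)} = h$ ($z{\left(h \right)} = 2 h - h = h$)
$\left(119 + 0\right) z{\left(0 \right)} = \left(119 + 0\right) 0 = 119 \cdot 0 = 0$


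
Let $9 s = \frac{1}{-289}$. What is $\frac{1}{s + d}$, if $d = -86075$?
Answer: $- \frac{2601}{223881076} \approx -1.1618 \cdot 10^{-5}$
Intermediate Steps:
$s = - \frac{1}{2601}$ ($s = \frac{1}{9 \left(-289\right)} = \frac{1}{9} \left(- \frac{1}{289}\right) = - \frac{1}{2601} \approx -0.00038447$)
$\frac{1}{s + d} = \frac{1}{- \frac{1}{2601} - 86075} = \frac{1}{- \frac{223881076}{2601}} = - \frac{2601}{223881076}$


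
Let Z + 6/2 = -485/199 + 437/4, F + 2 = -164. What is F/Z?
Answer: -132136/82635 ≈ -1.5990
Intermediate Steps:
F = -166 (F = -2 - 164 = -166)
Z = 82635/796 (Z = -3 + (-485/199 + 437/4) = -3 + 85023/796 = 82635/796 ≈ 103.81)
F/Z = -166/82635/796 = -166*796/82635 = -132136/82635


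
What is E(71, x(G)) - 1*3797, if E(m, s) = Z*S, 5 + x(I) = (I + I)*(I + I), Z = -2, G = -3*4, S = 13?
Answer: -3823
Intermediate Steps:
G = -12
x(I) = -5 + 4*I**2 (x(I) = -5 + (I + I)*(I + I) = -5 + (2*I)*(2*I) = -5 + 4*I**2)
E(m, s) = -26 (E(m, s) = -2*13 = -26)
E(71, x(G)) - 1*3797 = -26 - 1*3797 = -26 - 3797 = -3823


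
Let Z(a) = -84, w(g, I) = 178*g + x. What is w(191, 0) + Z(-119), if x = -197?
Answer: 33717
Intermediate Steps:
w(g, I) = -197 + 178*g (w(g, I) = 178*g - 197 = -197 + 178*g)
w(191, 0) + Z(-119) = (-197 + 178*191) - 84 = (-197 + 33998) - 84 = 33801 - 84 = 33717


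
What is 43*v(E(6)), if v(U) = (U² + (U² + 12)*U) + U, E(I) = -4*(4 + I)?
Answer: -2705560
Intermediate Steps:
E(I) = -16 - 4*I
v(U) = U + U² + U*(12 + U²) (v(U) = (U² + (12 + U²)*U) + U = (U² + U*(12 + U²)) + U = U + U² + U*(12 + U²))
43*v(E(6)) = 43*((-16 - 4*6)*(13 + (-16 - 4*6) + (-16 - 4*6)²)) = 43*((-16 - 24)*(13 + (-16 - 24) + (-16 - 24)²)) = 43*(-40*(13 - 40 + (-40)²)) = 43*(-40*(13 - 40 + 1600)) = 43*(-40*1573) = 43*(-62920) = -2705560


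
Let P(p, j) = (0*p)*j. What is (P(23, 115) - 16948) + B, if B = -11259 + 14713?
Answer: -13494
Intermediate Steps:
P(p, j) = 0 (P(p, j) = 0*j = 0)
B = 3454
(P(23, 115) - 16948) + B = (0 - 16948) + 3454 = -16948 + 3454 = -13494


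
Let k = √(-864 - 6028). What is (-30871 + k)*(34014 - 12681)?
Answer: -658571043 + 42666*I*√1723 ≈ -6.5857e+8 + 1.771e+6*I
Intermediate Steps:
k = 2*I*√1723 (k = √(-6892) = 2*I*√1723 ≈ 83.018*I)
(-30871 + k)*(34014 - 12681) = (-30871 + 2*I*√1723)*(34014 - 12681) = (-30871 + 2*I*√1723)*21333 = -658571043 + 42666*I*√1723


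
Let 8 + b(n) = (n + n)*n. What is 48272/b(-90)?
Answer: 3017/1012 ≈ 2.9812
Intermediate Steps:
b(n) = -8 + 2*n² (b(n) = -8 + (n + n)*n = -8 + (2*n)*n = -8 + 2*n²)
48272/b(-90) = 48272/(-8 + 2*(-90)²) = 48272/(-8 + 2*8100) = 48272/(-8 + 16200) = 48272/16192 = 48272*(1/16192) = 3017/1012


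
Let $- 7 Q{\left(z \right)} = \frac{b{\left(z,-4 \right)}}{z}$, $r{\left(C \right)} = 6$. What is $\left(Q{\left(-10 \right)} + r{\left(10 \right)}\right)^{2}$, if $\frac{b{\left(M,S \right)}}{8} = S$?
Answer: $\frac{37636}{1225} \approx 30.723$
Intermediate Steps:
$b{\left(M,S \right)} = 8 S$
$Q{\left(z \right)} = \frac{32}{7 z}$ ($Q{\left(z \right)} = - \frac{8 \left(-4\right) \frac{1}{z}}{7} = - \frac{\left(-32\right) \frac{1}{z}}{7} = \frac{32}{7 z}$)
$\left(Q{\left(-10 \right)} + r{\left(10 \right)}\right)^{2} = \left(\frac{32}{7 \left(-10\right)} + 6\right)^{2} = \left(\frac{32}{7} \left(- \frac{1}{10}\right) + 6\right)^{2} = \left(- \frac{16}{35} + 6\right)^{2} = \left(\frac{194}{35}\right)^{2} = \frac{37636}{1225}$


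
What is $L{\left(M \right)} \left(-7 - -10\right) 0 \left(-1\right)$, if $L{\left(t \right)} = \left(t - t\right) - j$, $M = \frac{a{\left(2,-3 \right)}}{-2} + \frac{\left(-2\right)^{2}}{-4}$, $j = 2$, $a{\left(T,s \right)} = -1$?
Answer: $0$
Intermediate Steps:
$M = - \frac{1}{2}$ ($M = - \frac{1}{-2} + \frac{\left(-2\right)^{2}}{-4} = \left(-1\right) \left(- \frac{1}{2}\right) + 4 \left(- \frac{1}{4}\right) = \frac{1}{2} - 1 = - \frac{1}{2} \approx -0.5$)
$L{\left(t \right)} = -2$ ($L{\left(t \right)} = \left(t - t\right) - 2 = 0 - 2 = -2$)
$L{\left(M \right)} \left(-7 - -10\right) 0 \left(-1\right) = - 2 \left(-7 - -10\right) 0 \left(-1\right) = - 2 \left(-7 + 10\right) 0 = \left(-2\right) 3 \cdot 0 = \left(-6\right) 0 = 0$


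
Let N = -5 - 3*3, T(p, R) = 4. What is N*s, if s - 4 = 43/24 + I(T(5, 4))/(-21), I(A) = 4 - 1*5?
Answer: -327/4 ≈ -81.750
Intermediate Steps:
I(A) = -1 (I(A) = 4 - 5 = -1)
s = 327/56 (s = 4 + (43/24 - 1/(-21)) = 4 + (43*(1/24) - 1*(-1/21)) = 4 + (43/24 + 1/21) = 4 + 103/56 = 327/56 ≈ 5.8393)
N = -14 (N = -5 - 9 = -14)
N*s = -14*327/56 = -327/4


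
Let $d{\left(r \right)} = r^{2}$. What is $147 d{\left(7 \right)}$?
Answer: $7203$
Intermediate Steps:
$147 d{\left(7 \right)} = 147 \cdot 7^{2} = 147 \cdot 49 = 7203$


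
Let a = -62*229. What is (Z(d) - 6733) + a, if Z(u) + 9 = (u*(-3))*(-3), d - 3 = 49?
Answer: -20472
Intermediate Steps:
d = 52 (d = 3 + 49 = 52)
Z(u) = -9 + 9*u (Z(u) = -9 + (u*(-3))*(-3) = -9 - 3*u*(-3) = -9 + 9*u)
a = -14198
(Z(d) - 6733) + a = ((-9 + 9*52) - 6733) - 14198 = ((-9 + 468) - 6733) - 14198 = (459 - 6733) - 14198 = -6274 - 14198 = -20472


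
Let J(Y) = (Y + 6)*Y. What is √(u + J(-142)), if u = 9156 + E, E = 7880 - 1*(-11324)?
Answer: 2*√11918 ≈ 218.34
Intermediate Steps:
E = 19204 (E = 7880 + 11324 = 19204)
J(Y) = Y*(6 + Y) (J(Y) = (6 + Y)*Y = Y*(6 + Y))
u = 28360 (u = 9156 + 19204 = 28360)
√(u + J(-142)) = √(28360 - 142*(6 - 142)) = √(28360 - 142*(-136)) = √(28360 + 19312) = √47672 = 2*√11918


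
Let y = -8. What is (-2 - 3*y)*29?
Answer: 638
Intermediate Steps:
(-2 - 3*y)*29 = (-2 - 3*(-8))*29 = (-2 + 24)*29 = 22*29 = 638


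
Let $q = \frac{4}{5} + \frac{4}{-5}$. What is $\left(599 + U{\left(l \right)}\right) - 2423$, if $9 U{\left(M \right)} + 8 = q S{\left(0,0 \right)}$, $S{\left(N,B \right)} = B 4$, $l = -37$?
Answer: $- \frac{16424}{9} \approx -1824.9$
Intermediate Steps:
$S{\left(N,B \right)} = 4 B$
$q = 0$ ($q = 4 \cdot \frac{1}{5} + 4 \left(- \frac{1}{5}\right) = \frac{4}{5} - \frac{4}{5} = 0$)
$U{\left(M \right)} = - \frac{8}{9}$ ($U{\left(M \right)} = - \frac{8}{9} + \frac{0 \cdot 4 \cdot 0}{9} = - \frac{8}{9} + \frac{0 \cdot 0}{9} = - \frac{8}{9} + \frac{1}{9} \cdot 0 = - \frac{8}{9} + 0 = - \frac{8}{9}$)
$\left(599 + U{\left(l \right)}\right) - 2423 = \left(599 - \frac{8}{9}\right) - 2423 = \frac{5383}{9} - 2423 = - \frac{16424}{9}$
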